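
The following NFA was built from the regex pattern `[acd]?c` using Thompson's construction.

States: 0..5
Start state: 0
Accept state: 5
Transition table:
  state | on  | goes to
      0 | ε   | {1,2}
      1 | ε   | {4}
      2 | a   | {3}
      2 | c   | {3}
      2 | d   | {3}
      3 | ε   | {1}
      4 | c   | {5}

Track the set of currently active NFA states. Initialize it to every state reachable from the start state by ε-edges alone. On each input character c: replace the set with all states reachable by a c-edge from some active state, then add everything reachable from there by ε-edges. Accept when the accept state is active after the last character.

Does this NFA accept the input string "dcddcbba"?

S₀ = ε-closure({0}) = {0,1,2,4}
'd' @ 1: {1,3,4}
'c' @ 2: {5}  [accepting]
'd' @ 3: {}  — no active states
rest 'dcbba' ignored (set empty)
end set {} — state 5 not in

Answer: REJECT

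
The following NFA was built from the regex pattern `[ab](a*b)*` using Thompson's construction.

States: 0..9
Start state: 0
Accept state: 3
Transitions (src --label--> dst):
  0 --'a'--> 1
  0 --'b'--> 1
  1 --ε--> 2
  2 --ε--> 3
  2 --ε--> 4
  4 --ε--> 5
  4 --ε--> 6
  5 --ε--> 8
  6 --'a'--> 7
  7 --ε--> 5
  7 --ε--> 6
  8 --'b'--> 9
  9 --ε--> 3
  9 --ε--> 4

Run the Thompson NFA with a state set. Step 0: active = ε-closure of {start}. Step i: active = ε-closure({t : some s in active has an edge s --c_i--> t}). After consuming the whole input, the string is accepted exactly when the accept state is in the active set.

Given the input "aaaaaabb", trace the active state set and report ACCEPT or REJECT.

start: ε-closure({0}) = {0}
'a' @ 1: {1,2,3,4,5,6,8}  [accepting]
'a' @ 2: {5,6,7,8}
'a' @ 3: {5,6,7,8}
'a' @ 4: {5,6,7,8}
'a' @ 5: {5,6,7,8}
'a' @ 6: {5,6,7,8}
'b' @ 7: {3,4,5,6,8,9}  [accepting]
'b' @ 8: {3,4,5,6,8,9}  [accepting]
after full input: {3,4,5,6,8,9}  (accept=3 in)

Answer: ACCEPT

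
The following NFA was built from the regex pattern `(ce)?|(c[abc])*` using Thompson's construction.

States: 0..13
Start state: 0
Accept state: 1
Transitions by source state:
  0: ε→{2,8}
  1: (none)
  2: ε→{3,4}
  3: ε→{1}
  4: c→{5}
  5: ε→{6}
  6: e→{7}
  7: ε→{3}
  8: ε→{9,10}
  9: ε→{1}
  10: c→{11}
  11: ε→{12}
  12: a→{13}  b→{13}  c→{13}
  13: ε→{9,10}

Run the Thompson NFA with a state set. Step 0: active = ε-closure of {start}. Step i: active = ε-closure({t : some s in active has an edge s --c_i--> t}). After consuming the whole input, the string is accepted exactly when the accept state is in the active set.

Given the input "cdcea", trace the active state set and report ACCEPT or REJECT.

start: ε-closure({0}) = {0,1,2,3,4,8,9,10}
'c' @ 1: {5,6,11,12}
'd' @ 2: {}  — dead — no transitions
rest 'cea' ignored (set empty)
after full input: {}  (accept=1 not in)

Answer: REJECT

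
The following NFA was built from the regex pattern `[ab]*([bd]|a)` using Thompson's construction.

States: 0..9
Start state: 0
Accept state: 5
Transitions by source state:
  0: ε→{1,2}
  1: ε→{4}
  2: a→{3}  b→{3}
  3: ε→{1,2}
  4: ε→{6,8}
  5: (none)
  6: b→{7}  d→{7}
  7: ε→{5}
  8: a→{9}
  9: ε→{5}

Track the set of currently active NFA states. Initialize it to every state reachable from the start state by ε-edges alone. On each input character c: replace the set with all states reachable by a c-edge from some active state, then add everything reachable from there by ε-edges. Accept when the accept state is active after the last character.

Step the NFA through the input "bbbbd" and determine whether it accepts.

Answer: ACCEPT

Derivation:
start: ε-closure({0}) = {0,1,2,4,6,8}
'b' @ 1: {1,2,3,4,5,6,7,8}  ✓accept
'b' @ 2: {1,2,3,4,5,6,7,8}  ✓accept
'b' @ 3: {1,2,3,4,5,6,7,8}  ✓accept
'b' @ 4: {1,2,3,4,5,6,7,8}  ✓accept
'd' @ 5: {5,7}  ✓accept
end set {5,7} — state 5 in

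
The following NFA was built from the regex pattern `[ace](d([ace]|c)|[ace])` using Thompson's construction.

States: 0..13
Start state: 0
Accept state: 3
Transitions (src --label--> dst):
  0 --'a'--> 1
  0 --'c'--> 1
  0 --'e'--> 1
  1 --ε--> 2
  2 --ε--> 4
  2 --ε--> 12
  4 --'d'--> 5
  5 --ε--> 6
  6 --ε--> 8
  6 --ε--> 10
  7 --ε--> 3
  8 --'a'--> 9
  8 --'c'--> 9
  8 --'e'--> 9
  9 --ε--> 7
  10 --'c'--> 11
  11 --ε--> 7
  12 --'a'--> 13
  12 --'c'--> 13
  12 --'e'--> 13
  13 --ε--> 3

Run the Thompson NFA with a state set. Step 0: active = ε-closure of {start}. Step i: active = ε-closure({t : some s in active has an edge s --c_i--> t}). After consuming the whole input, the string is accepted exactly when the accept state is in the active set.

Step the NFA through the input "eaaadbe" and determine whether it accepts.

initial (ε-close {0}): {0}
'e' @ 1: {1,2,4,12}
'a' @ 2: {3,13}  [accepting]
'a' @ 3: {}  — no active states
rest 'adbe' ignored (set empty)
final: {}; accept 3 not in set

Answer: REJECT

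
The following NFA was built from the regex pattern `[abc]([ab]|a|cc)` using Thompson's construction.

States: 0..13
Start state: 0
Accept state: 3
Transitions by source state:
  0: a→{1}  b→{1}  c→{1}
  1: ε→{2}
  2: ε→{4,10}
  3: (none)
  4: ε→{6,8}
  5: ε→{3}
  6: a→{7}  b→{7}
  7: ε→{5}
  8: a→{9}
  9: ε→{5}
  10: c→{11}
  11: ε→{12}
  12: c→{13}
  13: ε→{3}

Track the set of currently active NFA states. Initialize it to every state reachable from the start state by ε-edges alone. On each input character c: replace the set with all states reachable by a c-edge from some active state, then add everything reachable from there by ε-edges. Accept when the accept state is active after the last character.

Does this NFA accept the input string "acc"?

Answer: ACCEPT

Trace:
initial (ε-close {0}): {0}
'a' @ 1: {1,2,4,6,8,10}
'c' @ 2: {11,12}
'c' @ 3: {3,13}  (accept∈set)
after full input: {3,13}  (accept=3 in)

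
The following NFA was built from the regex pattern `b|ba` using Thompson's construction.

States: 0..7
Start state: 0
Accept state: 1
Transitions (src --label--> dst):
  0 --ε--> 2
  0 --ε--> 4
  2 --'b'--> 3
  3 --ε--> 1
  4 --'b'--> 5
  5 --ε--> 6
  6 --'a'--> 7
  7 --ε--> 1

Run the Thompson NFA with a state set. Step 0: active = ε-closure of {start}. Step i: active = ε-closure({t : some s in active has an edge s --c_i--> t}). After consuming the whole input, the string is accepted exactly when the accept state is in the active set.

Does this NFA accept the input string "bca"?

Answer: REJECT

Derivation:
initial (ε-close {0}): {0,2,4}
'b' @ 1: {1,3,5,6}  ✓accept
'c' @ 2: {}  — no active states
rest 'a' ignored (set empty)
final: {}; accept 1 not in set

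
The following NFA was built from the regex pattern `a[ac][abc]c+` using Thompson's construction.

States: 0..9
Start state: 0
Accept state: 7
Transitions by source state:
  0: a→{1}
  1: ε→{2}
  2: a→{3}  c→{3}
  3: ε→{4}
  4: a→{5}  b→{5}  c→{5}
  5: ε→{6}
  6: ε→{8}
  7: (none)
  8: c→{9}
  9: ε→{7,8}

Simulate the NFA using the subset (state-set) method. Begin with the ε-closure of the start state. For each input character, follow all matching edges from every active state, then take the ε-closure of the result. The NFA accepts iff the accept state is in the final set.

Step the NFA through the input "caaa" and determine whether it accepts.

Answer: REJECT

Steps:
start: ε-closure({0}) = {0}
'c' @ 1: {}  — state set empty
rest 'aaa' ignored (set empty)
final: {}; accept 7 not in set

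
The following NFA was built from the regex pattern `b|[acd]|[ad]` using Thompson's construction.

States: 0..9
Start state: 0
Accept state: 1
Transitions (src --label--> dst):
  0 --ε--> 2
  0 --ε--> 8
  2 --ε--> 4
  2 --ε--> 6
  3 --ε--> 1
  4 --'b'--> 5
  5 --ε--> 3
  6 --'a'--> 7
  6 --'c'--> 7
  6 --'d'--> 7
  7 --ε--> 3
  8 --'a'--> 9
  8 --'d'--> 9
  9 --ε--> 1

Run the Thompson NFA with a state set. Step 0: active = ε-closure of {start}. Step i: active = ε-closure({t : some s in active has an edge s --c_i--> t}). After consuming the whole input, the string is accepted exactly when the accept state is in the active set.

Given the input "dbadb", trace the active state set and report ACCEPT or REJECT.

initial (ε-close {0}): {0,2,4,6,8}
'd' @ 1: {1,3,7,9}  (accept∈set)
'b' @ 2: {}  — state set empty
rest 'adb' ignored (set empty)
final: {}; accept 1 not in set

Answer: REJECT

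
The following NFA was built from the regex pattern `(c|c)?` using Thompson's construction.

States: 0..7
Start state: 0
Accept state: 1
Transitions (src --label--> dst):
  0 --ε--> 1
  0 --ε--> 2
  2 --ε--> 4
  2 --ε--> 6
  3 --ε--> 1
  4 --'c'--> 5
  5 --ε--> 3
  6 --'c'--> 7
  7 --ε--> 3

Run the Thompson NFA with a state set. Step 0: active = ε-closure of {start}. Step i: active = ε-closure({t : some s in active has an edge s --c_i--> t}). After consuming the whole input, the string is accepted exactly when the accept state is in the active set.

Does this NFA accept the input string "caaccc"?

initial (ε-close {0}): {0,1,2,4,6}
'c' @ 1: {1,3,5,7}  [accepting]
'a' @ 2: {}  — dead — no transitions
rest 'accc' ignored (set empty)
after full input: {}  (accept=1 not in)

Answer: REJECT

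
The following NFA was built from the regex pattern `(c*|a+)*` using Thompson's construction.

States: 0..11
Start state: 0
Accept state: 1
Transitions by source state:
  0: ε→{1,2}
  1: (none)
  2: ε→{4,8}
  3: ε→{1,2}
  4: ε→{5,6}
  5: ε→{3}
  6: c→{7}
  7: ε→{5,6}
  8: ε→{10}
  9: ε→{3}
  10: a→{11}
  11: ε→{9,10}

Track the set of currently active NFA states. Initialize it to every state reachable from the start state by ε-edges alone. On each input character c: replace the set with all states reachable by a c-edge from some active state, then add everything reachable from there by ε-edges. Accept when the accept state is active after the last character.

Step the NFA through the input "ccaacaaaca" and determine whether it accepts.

Answer: ACCEPT

Trace:
S₀ = ε-closure({0}) = {0,1,2,3,4,5,6,8,10}
'c' @ 1: {1,2,3,4,5,6,7,8,10}  ✓accept
'c' @ 2: {1,2,3,4,5,6,7,8,10}  ✓accept
'a' @ 3: {1,2,3,4,5,6,8,9,10,11}  ✓accept
'a' @ 4: {1,2,3,4,5,6,8,9,10,11}  ✓accept
'c' @ 5: {1,2,3,4,5,6,7,8,10}  ✓accept
'a' @ 6: {1,2,3,4,5,6,8,9,10,11}  ✓accept
'a' @ 7: {1,2,3,4,5,6,8,9,10,11}  ✓accept
'a' @ 8: {1,2,3,4,5,6,8,9,10,11}  ✓accept
'c' @ 9: {1,2,3,4,5,6,7,8,10}  ✓accept
'a' @ 10: {1,2,3,4,5,6,8,9,10,11}  ✓accept
after full input: {1,2,3,4,5,6,8,9,10,11}  (accept=1 in)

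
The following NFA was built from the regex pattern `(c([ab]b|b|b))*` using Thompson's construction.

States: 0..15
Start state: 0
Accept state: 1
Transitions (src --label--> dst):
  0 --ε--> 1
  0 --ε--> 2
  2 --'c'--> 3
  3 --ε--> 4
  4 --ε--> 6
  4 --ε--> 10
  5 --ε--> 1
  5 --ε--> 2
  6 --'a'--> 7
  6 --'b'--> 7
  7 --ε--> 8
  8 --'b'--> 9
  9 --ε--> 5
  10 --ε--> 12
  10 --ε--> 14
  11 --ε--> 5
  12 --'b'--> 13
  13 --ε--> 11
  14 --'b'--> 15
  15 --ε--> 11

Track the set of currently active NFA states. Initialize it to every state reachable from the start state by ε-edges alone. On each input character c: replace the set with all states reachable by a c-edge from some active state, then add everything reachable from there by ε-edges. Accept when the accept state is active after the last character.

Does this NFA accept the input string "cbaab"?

Answer: REJECT

Trace:
start: ε-closure({0}) = {0,1,2}
'c' @ 1: {3,4,6,10,12,14}
'b' @ 2: {1,2,5,7,8,11,13,15}  (accept∈set)
'a' @ 3: {}  — dead — no transitions
rest 'ab' ignored (set empty)
final: {}; accept 1 not in set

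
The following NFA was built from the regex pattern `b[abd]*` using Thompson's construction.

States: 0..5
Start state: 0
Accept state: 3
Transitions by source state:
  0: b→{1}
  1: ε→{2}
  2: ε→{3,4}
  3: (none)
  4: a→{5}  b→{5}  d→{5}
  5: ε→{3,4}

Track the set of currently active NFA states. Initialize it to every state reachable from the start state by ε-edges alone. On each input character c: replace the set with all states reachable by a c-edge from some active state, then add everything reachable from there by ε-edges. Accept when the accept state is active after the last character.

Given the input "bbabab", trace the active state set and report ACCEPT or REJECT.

Answer: ACCEPT

Derivation:
initial (ε-close {0}): {0}
'b' @ 1: {1,2,3,4}  ✓accept
'b' @ 2: {3,4,5}  ✓accept
'a' @ 3: {3,4,5}  ✓accept
'b' @ 4: {3,4,5}  ✓accept
'a' @ 5: {3,4,5}  ✓accept
'b' @ 6: {3,4,5}  ✓accept
after full input: {3,4,5}  (accept=3 in)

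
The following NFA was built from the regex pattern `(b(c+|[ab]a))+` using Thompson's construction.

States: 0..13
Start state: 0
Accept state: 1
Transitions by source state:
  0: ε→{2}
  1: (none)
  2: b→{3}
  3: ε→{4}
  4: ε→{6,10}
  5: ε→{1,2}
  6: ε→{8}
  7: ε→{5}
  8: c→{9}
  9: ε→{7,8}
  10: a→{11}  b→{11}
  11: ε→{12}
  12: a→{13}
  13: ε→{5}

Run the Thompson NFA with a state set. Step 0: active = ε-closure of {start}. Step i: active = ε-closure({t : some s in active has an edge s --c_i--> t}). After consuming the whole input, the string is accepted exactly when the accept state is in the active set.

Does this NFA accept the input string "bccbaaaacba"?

Answer: REJECT

Trace:
S₀ = ε-closure({0}) = {0,2}
'b' @ 1: {3,4,6,8,10}
'c' @ 2: {1,2,5,7,8,9}  ✓accept
'c' @ 3: {1,2,5,7,8,9}  ✓accept
'b' @ 4: {3,4,6,8,10}
'a' @ 5: {11,12}
'a' @ 6: {1,2,5,13}  ✓accept
'a' @ 7: {}  — state set empty
rest 'acba' ignored (set empty)
end set {} — state 1 not in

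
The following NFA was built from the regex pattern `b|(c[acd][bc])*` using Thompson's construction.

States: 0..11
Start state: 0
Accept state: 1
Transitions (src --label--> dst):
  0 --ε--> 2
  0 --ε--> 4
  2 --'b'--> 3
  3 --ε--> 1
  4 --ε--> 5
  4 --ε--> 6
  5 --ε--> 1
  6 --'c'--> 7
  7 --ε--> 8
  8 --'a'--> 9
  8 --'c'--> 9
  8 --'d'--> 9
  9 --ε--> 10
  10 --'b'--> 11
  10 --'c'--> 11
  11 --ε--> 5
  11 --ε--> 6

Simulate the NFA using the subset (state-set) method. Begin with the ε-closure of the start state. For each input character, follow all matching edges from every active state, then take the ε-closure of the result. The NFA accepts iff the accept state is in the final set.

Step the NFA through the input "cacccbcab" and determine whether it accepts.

Answer: ACCEPT

Steps:
S₀ = ε-closure({0}) = {0,1,2,4,5,6}
'c' @ 1: {7,8}
'a' @ 2: {9,10}
'c' @ 3: {1,5,6,11}  ✓accept
'c' @ 4: {7,8}
'c' @ 5: {9,10}
'b' @ 6: {1,5,6,11}  ✓accept
'c' @ 7: {7,8}
'a' @ 8: {9,10}
'b' @ 9: {1,5,6,11}  ✓accept
after full input: {1,5,6,11}  (accept=1 in)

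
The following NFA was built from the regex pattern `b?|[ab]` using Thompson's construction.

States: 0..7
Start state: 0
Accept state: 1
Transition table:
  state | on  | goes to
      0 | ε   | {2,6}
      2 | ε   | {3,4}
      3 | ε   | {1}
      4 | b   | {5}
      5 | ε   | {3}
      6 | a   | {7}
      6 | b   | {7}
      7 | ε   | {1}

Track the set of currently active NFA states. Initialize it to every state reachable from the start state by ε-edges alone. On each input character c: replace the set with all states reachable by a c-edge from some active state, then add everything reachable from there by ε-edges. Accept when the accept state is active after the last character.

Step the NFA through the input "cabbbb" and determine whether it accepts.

start: ε-closure({0}) = {0,1,2,3,4,6}
'c' @ 1: {}  — state set empty
rest 'abbbb' ignored (set empty)
end set {} — state 1 not in

Answer: REJECT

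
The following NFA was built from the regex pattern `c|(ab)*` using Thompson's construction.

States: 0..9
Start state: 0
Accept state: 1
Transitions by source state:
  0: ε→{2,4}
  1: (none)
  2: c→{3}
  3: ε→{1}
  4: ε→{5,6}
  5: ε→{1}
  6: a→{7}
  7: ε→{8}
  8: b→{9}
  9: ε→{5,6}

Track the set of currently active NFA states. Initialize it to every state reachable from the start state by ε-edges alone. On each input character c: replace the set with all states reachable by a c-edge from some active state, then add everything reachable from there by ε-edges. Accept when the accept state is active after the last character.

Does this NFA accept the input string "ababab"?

Answer: ACCEPT

Trace:
initial (ε-close {0}): {0,1,2,4,5,6}
'a' @ 1: {7,8}
'b' @ 2: {1,5,6,9}  [accepting]
'a' @ 3: {7,8}
'b' @ 4: {1,5,6,9}  [accepting]
'a' @ 5: {7,8}
'b' @ 6: {1,5,6,9}  [accepting]
end set {1,5,6,9} — state 1 in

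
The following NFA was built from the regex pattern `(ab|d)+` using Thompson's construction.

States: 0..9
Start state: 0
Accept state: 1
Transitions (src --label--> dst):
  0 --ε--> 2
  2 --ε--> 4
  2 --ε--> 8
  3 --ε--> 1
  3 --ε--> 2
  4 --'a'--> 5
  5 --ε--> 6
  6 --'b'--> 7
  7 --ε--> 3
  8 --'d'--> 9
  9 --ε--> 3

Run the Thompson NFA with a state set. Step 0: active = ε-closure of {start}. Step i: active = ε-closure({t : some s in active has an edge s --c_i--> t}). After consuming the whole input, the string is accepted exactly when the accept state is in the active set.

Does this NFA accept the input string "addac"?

initial (ε-close {0}): {0,2,4,8}
'a' @ 1: {5,6}
'd' @ 2: {}  — no active states
rest 'dac' ignored (set empty)
end set {} — state 1 not in

Answer: REJECT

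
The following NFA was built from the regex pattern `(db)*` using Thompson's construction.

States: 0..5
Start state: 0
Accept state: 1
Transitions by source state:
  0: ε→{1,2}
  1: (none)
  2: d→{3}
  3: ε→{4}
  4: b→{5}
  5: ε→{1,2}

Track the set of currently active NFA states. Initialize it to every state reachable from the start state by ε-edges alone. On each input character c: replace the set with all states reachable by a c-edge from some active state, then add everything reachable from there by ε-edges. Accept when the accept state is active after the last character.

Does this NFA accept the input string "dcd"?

Answer: REJECT

Trace:
start: ε-closure({0}) = {0,1,2}
'd' @ 1: {3,4}
'c' @ 2: {}  — dead — no transitions
rest 'd' ignored (set empty)
end set {} — state 1 not in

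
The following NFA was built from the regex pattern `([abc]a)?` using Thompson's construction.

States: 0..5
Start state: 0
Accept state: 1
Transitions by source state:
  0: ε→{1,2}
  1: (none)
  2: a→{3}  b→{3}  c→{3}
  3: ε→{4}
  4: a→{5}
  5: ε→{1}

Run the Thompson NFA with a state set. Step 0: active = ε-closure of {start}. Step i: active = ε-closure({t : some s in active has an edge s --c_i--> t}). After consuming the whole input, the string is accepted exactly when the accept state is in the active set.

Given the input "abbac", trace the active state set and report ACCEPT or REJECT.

start: ε-closure({0}) = {0,1,2}
'a' @ 1: {3,4}
'b' @ 2: {}  — no active states
rest 'bac' ignored (set empty)
after full input: {}  (accept=1 not in)

Answer: REJECT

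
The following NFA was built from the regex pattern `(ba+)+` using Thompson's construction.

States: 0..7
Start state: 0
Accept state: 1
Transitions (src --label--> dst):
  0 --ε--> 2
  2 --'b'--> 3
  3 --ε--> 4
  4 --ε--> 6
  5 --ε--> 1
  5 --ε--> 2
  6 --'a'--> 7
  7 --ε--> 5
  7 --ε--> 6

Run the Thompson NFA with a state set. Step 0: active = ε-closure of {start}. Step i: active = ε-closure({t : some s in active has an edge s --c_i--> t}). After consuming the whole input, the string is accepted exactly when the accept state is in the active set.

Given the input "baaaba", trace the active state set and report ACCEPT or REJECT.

S₀ = ε-closure({0}) = {0,2}
'b' @ 1: {3,4,6}
'a' @ 2: {1,2,5,6,7}  (accept∈set)
'a' @ 3: {1,2,5,6,7}  (accept∈set)
'a' @ 4: {1,2,5,6,7}  (accept∈set)
'b' @ 5: {3,4,6}
'a' @ 6: {1,2,5,6,7}  (accept∈set)
end set {1,2,5,6,7} — state 1 in

Answer: ACCEPT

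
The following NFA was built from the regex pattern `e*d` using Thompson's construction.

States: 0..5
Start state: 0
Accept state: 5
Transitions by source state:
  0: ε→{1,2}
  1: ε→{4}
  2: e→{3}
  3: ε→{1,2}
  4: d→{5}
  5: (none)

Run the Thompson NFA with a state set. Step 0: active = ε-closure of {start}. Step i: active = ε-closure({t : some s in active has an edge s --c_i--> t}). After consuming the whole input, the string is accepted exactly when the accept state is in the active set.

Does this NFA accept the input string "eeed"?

Answer: ACCEPT

Steps:
start: ε-closure({0}) = {0,1,2,4}
'e' @ 1: {1,2,3,4}
'e' @ 2: {1,2,3,4}
'e' @ 3: {1,2,3,4}
'd' @ 4: {5}  (accept∈set)
final: {5}; accept 5 in set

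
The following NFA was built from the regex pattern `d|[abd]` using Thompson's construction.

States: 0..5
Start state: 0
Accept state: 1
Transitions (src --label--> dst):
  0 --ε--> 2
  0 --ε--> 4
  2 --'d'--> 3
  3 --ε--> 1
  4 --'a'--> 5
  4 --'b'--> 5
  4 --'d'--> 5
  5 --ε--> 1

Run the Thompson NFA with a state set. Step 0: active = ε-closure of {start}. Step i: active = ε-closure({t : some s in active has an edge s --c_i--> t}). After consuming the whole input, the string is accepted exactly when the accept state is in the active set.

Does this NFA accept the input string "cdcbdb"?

Answer: REJECT

Trace:
S₀ = ε-closure({0}) = {0,2,4}
'c' @ 1: {}  — state set empty
rest 'dcbdb' ignored (set empty)
after full input: {}  (accept=1 not in)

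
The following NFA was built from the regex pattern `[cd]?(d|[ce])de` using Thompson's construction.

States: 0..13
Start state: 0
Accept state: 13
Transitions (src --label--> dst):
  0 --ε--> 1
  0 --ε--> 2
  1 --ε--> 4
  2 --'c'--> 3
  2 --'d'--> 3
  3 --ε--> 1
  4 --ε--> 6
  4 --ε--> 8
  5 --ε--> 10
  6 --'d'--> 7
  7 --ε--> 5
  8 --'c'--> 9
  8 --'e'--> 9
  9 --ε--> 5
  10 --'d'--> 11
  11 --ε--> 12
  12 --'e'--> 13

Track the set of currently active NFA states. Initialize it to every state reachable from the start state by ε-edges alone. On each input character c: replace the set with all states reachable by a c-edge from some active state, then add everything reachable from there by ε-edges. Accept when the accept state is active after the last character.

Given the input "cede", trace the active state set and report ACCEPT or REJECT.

Answer: ACCEPT

Derivation:
initial (ε-close {0}): {0,1,2,4,6,8}
'c' @ 1: {1,3,4,5,6,8,9,10}
'e' @ 2: {5,9,10}
'd' @ 3: {11,12}
'e' @ 4: {13}  [accepting]
end set {13} — state 13 in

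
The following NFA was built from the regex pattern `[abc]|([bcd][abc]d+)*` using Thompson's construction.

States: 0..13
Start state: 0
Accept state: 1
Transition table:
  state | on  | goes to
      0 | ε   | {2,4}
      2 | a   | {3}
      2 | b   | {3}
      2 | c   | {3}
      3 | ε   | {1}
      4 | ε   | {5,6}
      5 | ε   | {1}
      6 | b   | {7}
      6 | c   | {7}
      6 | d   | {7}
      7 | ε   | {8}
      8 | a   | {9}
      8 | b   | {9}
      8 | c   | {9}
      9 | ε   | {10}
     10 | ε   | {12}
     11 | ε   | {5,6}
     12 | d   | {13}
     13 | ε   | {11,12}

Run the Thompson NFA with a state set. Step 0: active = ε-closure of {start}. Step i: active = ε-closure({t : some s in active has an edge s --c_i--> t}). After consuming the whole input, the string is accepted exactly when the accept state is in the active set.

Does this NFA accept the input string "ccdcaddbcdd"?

S₀ = ε-closure({0}) = {0,1,2,4,5,6}
'c' @ 1: {1,3,7,8}  (accept∈set)
'c' @ 2: {9,10,12}
'd' @ 3: {1,5,6,11,12,13}  (accept∈set)
'c' @ 4: {7,8}
'a' @ 5: {9,10,12}
'd' @ 6: {1,5,6,11,12,13}  (accept∈set)
'd' @ 7: {1,5,6,7,8,11,12,13}  (accept∈set)
'b' @ 8: {7,8,9,10,12}
'c' @ 9: {9,10,12}
'd' @ 10: {1,5,6,11,12,13}  (accept∈set)
'd' @ 11: {1,5,6,7,8,11,12,13}  (accept∈set)
after full input: {1,5,6,7,8,11,12,13}  (accept=1 in)

Answer: ACCEPT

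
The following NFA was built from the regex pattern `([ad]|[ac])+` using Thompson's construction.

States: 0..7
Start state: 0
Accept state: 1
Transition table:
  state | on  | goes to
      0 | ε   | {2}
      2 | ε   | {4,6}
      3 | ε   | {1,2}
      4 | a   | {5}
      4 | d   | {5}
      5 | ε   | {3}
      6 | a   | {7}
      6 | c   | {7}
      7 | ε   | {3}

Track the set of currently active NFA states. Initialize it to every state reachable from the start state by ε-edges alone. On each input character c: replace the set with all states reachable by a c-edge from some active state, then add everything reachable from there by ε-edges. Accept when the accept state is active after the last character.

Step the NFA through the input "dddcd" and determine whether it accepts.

S₀ = ε-closure({0}) = {0,2,4,6}
'd' @ 1: {1,2,3,4,5,6}  ✓accept
'd' @ 2: {1,2,3,4,5,6}  ✓accept
'd' @ 3: {1,2,3,4,5,6}  ✓accept
'c' @ 4: {1,2,3,4,6,7}  ✓accept
'd' @ 5: {1,2,3,4,5,6}  ✓accept
end set {1,2,3,4,5,6} — state 1 in

Answer: ACCEPT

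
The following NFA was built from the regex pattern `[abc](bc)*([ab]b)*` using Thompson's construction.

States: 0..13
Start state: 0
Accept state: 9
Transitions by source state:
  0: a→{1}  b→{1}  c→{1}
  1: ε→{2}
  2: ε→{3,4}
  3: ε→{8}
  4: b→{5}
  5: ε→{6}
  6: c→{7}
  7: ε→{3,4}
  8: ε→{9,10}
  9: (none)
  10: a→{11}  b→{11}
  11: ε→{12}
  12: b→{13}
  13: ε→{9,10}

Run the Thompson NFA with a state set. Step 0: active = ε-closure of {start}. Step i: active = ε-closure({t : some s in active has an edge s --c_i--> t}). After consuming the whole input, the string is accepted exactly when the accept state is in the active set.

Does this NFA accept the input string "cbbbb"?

Answer: ACCEPT

Derivation:
start: ε-closure({0}) = {0}
'c' @ 1: {1,2,3,4,8,9,10}  (accept∈set)
'b' @ 2: {5,6,11,12}
'b' @ 3: {9,10,13}  (accept∈set)
'b' @ 4: {11,12}
'b' @ 5: {9,10,13}  (accept∈set)
final: {9,10,13}; accept 9 in set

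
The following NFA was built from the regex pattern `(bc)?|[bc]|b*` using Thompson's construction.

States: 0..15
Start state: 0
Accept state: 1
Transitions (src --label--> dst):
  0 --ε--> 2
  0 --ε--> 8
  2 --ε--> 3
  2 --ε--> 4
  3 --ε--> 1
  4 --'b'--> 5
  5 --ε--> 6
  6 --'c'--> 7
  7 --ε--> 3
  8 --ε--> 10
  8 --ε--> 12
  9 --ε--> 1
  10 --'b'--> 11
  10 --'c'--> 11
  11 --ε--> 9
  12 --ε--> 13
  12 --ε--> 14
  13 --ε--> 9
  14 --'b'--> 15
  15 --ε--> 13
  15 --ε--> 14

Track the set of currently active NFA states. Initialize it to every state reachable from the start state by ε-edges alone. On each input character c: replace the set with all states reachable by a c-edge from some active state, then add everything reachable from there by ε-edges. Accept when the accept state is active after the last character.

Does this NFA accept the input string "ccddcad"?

S₀ = ε-closure({0}) = {0,1,2,3,4,8,9,10,12,13,14}
'c' @ 1: {1,9,11}  [accepting]
'c' @ 2: {}  — no active states
rest 'ddcad' ignored (set empty)
final: {}; accept 1 not in set

Answer: REJECT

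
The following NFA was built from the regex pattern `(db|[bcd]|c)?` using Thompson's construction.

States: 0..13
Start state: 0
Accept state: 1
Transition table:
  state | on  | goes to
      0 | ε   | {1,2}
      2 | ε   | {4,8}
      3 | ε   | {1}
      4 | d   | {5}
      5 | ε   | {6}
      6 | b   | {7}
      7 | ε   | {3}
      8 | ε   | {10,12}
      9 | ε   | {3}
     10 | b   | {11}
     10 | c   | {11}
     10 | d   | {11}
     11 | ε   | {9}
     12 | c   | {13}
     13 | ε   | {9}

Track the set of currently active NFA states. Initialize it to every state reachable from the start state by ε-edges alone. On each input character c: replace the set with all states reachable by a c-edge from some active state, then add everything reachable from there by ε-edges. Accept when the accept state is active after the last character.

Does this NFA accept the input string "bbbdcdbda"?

S₀ = ε-closure({0}) = {0,1,2,4,8,10,12}
'b' @ 1: {1,3,9,11}  (accept∈set)
'b' @ 2: {}  — no active states
rest 'bdcdbda' ignored (set empty)
end set {} — state 1 not in

Answer: REJECT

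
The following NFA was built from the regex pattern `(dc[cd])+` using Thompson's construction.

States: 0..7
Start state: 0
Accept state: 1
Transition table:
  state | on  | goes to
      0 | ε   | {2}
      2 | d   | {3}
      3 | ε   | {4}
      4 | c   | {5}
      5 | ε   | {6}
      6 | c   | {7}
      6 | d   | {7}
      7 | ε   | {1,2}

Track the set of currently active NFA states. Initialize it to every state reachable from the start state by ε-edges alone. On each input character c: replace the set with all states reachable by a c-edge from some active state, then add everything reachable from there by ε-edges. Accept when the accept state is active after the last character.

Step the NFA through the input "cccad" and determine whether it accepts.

Answer: REJECT

Trace:
start: ε-closure({0}) = {0,2}
'c' @ 1: {}  — no active states
rest 'ccad' ignored (set empty)
after full input: {}  (accept=1 not in)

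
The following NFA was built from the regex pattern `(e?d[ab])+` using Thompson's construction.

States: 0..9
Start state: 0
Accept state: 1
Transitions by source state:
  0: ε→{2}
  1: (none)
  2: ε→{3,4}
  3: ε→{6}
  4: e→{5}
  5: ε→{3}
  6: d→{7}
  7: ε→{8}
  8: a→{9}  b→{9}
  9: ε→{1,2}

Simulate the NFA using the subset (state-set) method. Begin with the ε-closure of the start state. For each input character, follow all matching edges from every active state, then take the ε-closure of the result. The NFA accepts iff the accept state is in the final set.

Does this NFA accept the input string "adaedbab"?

Answer: REJECT

Steps:
initial (ε-close {0}): {0,2,3,4,6}
'a' @ 1: {}  — dead — no transitions
rest 'daedbab' ignored (set empty)
after full input: {}  (accept=1 not in)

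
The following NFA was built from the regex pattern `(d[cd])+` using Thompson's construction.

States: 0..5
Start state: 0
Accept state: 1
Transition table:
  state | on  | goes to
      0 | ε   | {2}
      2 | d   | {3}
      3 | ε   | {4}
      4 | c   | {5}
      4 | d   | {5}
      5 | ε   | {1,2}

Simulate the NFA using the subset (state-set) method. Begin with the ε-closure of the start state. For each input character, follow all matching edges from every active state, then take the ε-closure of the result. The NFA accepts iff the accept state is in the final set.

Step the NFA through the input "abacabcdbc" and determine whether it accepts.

start: ε-closure({0}) = {0,2}
'a' @ 1: {}  — dead — no transitions
rest 'bacabcdbc' ignored (set empty)
after full input: {}  (accept=1 not in)

Answer: REJECT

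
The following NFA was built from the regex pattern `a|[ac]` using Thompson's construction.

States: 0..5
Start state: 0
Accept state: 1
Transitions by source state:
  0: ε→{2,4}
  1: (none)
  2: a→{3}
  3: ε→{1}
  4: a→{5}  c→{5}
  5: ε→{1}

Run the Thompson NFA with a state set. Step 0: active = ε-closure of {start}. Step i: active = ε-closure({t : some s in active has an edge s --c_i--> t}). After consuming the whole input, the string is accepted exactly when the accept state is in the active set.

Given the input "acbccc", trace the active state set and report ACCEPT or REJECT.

Answer: REJECT

Trace:
S₀ = ε-closure({0}) = {0,2,4}
'a' @ 1: {1,3,5}  [accepting]
'c' @ 2: {}  — no active states
rest 'bccc' ignored (set empty)
final: {}; accept 1 not in set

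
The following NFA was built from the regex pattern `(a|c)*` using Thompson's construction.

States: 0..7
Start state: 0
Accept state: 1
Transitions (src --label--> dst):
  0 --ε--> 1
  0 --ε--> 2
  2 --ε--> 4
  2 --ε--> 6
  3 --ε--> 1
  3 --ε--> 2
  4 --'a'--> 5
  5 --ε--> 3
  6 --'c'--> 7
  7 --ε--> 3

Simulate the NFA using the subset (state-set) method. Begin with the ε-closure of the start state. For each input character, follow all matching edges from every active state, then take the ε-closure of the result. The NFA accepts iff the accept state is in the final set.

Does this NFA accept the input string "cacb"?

Answer: REJECT

Steps:
initial (ε-close {0}): {0,1,2,4,6}
'c' @ 1: {1,2,3,4,6,7}  [accepting]
'a' @ 2: {1,2,3,4,5,6}  [accepting]
'c' @ 3: {1,2,3,4,6,7}  [accepting]
'b' @ 4: {}  — no active states
after full input: {}  (accept=1 not in)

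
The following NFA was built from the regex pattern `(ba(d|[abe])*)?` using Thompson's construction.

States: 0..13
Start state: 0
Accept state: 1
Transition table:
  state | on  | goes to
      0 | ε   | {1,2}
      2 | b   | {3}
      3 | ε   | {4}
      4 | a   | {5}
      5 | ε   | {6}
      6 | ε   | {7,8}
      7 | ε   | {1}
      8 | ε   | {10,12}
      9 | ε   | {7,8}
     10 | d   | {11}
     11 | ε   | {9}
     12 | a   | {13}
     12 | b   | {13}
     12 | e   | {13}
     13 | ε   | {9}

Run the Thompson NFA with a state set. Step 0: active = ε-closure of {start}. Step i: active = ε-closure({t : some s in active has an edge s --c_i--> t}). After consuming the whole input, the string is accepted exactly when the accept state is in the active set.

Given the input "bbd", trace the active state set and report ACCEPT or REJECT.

S₀ = ε-closure({0}) = {0,1,2}
'b' @ 1: {3,4}
'b' @ 2: {}  — dead — no transitions
rest 'd' ignored (set empty)
end set {} — state 1 not in

Answer: REJECT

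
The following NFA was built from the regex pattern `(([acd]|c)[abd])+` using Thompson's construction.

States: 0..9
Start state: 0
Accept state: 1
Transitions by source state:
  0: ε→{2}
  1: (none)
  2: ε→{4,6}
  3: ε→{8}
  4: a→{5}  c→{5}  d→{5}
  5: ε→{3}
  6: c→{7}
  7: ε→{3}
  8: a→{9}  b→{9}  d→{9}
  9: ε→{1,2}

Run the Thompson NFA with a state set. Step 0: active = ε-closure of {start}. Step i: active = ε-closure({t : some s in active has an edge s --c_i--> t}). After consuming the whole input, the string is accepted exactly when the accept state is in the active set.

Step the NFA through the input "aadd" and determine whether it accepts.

Answer: ACCEPT

Steps:
start: ε-closure({0}) = {0,2,4,6}
'a' @ 1: {3,5,8}
'a' @ 2: {1,2,4,6,9}  [accepting]
'd' @ 3: {3,5,8}
'd' @ 4: {1,2,4,6,9}  [accepting]
end set {1,2,4,6,9} — state 1 in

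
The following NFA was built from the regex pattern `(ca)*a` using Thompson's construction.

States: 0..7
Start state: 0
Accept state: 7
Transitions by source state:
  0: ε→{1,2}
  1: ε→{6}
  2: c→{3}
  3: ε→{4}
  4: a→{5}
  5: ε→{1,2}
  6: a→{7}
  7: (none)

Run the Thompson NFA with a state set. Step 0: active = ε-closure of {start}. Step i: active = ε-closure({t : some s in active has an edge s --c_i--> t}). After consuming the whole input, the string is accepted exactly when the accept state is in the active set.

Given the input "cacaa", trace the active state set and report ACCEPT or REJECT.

S₀ = ε-closure({0}) = {0,1,2,6}
'c' @ 1: {3,4}
'a' @ 2: {1,2,5,6}
'c' @ 3: {3,4}
'a' @ 4: {1,2,5,6}
'a' @ 5: {7}  [accepting]
end set {7} — state 7 in

Answer: ACCEPT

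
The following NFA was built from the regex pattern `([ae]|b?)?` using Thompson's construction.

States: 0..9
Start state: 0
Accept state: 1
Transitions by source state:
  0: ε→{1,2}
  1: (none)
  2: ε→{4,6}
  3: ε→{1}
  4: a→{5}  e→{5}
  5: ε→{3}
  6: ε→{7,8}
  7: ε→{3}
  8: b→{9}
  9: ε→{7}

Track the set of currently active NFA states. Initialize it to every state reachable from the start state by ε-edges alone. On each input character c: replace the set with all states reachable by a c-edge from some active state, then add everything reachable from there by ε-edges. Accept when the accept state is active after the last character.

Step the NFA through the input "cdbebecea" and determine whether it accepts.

Answer: REJECT

Steps:
start: ε-closure({0}) = {0,1,2,3,4,6,7,8}
'c' @ 1: {}  — state set empty
rest 'dbebecea' ignored (set empty)
end set {} — state 1 not in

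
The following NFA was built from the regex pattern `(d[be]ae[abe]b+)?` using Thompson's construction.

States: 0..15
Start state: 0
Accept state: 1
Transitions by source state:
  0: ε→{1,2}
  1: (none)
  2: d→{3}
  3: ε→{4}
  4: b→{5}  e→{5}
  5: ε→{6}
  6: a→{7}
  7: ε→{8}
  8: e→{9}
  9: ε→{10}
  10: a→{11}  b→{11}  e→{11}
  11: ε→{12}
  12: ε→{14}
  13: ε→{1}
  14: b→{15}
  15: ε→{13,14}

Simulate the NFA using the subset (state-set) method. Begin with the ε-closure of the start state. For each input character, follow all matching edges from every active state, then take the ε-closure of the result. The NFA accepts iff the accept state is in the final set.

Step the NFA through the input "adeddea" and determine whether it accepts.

initial (ε-close {0}): {0,1,2}
'a' @ 1: {}  — dead — no transitions
rest 'deddea' ignored (set empty)
final: {}; accept 1 not in set

Answer: REJECT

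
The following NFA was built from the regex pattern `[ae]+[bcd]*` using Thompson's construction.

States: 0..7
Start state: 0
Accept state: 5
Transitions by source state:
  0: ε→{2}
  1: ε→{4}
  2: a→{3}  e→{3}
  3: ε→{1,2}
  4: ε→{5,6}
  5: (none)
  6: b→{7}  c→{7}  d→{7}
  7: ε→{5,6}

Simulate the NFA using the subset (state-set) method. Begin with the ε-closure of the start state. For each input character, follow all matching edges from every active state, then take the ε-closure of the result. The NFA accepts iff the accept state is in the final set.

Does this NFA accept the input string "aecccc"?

S₀ = ε-closure({0}) = {0,2}
'a' @ 1: {1,2,3,4,5,6}  (accept∈set)
'e' @ 2: {1,2,3,4,5,6}  (accept∈set)
'c' @ 3: {5,6,7}  (accept∈set)
'c' @ 4: {5,6,7}  (accept∈set)
'c' @ 5: {5,6,7}  (accept∈set)
'c' @ 6: {5,6,7}  (accept∈set)
end set {5,6,7} — state 5 in

Answer: ACCEPT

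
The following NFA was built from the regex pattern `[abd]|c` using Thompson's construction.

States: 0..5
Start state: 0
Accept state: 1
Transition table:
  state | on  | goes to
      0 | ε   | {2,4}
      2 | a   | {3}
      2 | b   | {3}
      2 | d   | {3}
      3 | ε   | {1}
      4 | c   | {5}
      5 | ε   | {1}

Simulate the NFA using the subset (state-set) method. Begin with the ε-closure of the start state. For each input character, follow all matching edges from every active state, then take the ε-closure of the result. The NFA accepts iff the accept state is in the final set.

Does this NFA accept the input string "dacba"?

Answer: REJECT

Derivation:
initial (ε-close {0}): {0,2,4}
'd' @ 1: {1,3}  [accepting]
'a' @ 2: {}  — state set empty
rest 'cba' ignored (set empty)
after full input: {}  (accept=1 not in)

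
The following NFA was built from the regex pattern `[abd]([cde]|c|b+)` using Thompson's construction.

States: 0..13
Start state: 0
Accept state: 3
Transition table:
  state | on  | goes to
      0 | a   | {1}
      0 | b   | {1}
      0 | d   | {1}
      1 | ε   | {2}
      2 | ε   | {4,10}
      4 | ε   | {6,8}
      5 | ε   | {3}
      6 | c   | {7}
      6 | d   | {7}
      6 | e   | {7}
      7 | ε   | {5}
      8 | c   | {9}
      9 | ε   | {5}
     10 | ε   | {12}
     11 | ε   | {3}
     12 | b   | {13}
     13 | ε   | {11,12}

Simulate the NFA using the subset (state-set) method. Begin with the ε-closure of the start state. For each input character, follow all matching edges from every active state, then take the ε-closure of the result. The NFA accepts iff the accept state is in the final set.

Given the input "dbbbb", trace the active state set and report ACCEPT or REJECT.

start: ε-closure({0}) = {0}
'd' @ 1: {1,2,4,6,8,10,12}
'b' @ 2: {3,11,12,13}  (accept∈set)
'b' @ 3: {3,11,12,13}  (accept∈set)
'b' @ 4: {3,11,12,13}  (accept∈set)
'b' @ 5: {3,11,12,13}  (accept∈set)
end set {3,11,12,13} — state 3 in

Answer: ACCEPT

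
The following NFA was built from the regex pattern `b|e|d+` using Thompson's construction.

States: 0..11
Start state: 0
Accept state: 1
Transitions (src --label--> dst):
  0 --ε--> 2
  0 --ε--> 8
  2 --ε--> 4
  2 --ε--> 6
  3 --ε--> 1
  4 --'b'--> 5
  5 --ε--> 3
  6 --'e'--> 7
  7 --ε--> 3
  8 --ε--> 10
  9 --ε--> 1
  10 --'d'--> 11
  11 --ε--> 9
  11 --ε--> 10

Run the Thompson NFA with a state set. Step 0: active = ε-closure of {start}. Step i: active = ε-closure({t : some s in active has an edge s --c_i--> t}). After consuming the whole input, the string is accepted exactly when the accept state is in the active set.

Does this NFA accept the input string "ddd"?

S₀ = ε-closure({0}) = {0,2,4,6,8,10}
'd' @ 1: {1,9,10,11}  (accept∈set)
'd' @ 2: {1,9,10,11}  (accept∈set)
'd' @ 3: {1,9,10,11}  (accept∈set)
end set {1,9,10,11} — state 1 in

Answer: ACCEPT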